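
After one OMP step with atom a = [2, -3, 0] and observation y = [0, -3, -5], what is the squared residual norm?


a^T a = 13.
a^T y = 9.
coeff = 9/13 = 9/13.
||r||^2 = 361/13.

361/13


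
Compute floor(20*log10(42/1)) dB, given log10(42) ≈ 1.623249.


||x||/||e|| = 42/1 = 42.
log10(42) ≈ 1.623249.
20*log10(||x||/||e||) ≈ 20*1.623249 = 32.46498.
floor(32.46498) = 32.

32


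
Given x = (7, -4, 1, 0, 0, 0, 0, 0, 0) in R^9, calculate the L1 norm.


Non-zero entries: [(0, 7), (1, -4), (2, 1)]
Absolute values: [7, 4, 1]
||x||_1 = sum = 12.

12


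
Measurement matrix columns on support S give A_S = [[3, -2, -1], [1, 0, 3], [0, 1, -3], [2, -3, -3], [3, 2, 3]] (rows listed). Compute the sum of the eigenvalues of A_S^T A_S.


Sum of eigenvalues of A_S^T A_S = trace(A_S^T A_S) = sum of squared column norms of A_S.
A_S^T A_S diagonal: [23, 18, 37].
trace = 23 + 18 + 37 = 78.

78


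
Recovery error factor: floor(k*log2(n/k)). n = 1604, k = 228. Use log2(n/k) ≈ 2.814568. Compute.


log2(n/k) = log2(1604/228) ≈ 2.814568.
k*log2(n/k) ≈ 228*2.814568 = 641.721504.
floor(641.721504) = 641.

641


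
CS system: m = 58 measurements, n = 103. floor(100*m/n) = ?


100*m/n = 100*58/103 ≈ 56.3107.
floor = 56.

56


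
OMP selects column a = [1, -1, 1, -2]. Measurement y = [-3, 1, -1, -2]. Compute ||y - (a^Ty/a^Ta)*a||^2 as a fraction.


a^T a = 7.
a^T y = -1.
coeff = -1/7 = -1/7.
||r||^2 = 104/7.

104/7


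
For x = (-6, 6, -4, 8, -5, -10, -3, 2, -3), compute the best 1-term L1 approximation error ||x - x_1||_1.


Sorted |x_i| descending: [10, 8, 6, 6, 5, 4, 3, 3, 2]
Keep top 1: [10]
Tail entries: [8, 6, 6, 5, 4, 3, 3, 2]
L1 error = sum of tail = 37.

37


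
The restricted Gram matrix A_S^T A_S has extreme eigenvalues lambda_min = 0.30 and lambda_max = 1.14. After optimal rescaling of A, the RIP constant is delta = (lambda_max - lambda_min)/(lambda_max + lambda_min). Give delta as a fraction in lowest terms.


lambda_max - lambda_min = 1.14 - 0.30 = 0.84.
lambda_max + lambda_min = 1.14 + 0.30 = 1.44.
delta = 0.84/1.44 = 84/144 = 7/12.

7/12


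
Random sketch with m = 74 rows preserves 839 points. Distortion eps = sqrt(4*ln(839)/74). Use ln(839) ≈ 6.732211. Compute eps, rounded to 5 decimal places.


ln(839) ≈ 6.732211.
4*ln(N)/m ≈ 4*6.732211/74 ≈ 0.3639033.
eps = sqrt(0.3639033) ≈ 0.603244 ≈ 0.60324.

0.60324


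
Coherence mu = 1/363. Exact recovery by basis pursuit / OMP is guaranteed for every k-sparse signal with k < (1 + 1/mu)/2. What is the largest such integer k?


1/mu = 363.
1 + 1/mu = 364.
(1 + 1/mu)/2 = 182 is an integer and the inequality is strict, so k_max = 182 - 1 = 181.

181


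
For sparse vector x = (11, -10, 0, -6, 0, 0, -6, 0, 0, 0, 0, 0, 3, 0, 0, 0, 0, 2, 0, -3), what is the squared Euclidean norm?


Non-zero entries: [(0, 11), (1, -10), (3, -6), (6, -6), (12, 3), (17, 2), (19, -3)]
Squares: [121, 100, 36, 36, 9, 4, 9]
||x||_2^2 = sum = 315.

315


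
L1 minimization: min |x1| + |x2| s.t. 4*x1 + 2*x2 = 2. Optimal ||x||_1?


Axis intercepts:
  x1 = 1/2, x2 = 0: L1 = 1/2
  x1 = 0, x2 = 1: L1 = 1
x* = (1/2, 0)
||x*||_1 = 1/2.

1/2


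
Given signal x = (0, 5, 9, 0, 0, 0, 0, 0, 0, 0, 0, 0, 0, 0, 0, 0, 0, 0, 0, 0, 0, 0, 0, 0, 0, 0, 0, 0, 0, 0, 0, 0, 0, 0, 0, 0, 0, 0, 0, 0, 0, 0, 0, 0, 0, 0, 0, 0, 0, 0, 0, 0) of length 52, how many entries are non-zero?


Non-zero positions: [1, 2].
Sparsity = 2.

2


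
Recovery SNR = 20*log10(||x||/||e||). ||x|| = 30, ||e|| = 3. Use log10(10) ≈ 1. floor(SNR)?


||x||/||e|| = 30/3 = 10.
log10(10) ≈ 1.
20*log10(||x||/||e||) ≈ 20*1 = 20.
floor(20) = 20.

20


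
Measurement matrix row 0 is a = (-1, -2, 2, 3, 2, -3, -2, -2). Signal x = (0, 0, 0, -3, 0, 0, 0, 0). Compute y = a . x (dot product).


Non-zero terms: ['3*-3']
Products: [-9]
y = sum = -9.

-9


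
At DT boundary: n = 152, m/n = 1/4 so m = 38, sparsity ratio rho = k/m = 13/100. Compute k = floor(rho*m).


m = 1/4*152 = 38.
rho = 13/100.
rho*m = 13/100*38 = 4.94.
k = floor(4.94) = 4.

4


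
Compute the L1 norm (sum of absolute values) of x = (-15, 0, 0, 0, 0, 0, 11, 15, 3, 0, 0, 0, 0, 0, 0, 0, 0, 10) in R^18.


Non-zero entries: [(0, -15), (6, 11), (7, 15), (8, 3), (17, 10)]
Absolute values: [15, 11, 15, 3, 10]
||x||_1 = sum = 54.

54


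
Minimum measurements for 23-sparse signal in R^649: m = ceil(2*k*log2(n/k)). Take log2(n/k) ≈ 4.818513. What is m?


log2(n/k) = log2(649/23) ≈ 4.818513.
2*k*log2(n/k) ≈ 2*23*4.818513 = 221.651598.
m = ceil(221.651598) = 222.

222


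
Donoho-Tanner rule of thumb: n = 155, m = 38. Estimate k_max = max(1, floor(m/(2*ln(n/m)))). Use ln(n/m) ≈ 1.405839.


n/m = 155/38.
ln(n/m) ≈ 1.405839.
2*ln(n/m) ≈ 2.811678.
m/(2*ln(n/m)) ≈ 38/2.811678 ≈ 13.5151.
floor = 13.
k_max = max(1, 13) = 13.

13


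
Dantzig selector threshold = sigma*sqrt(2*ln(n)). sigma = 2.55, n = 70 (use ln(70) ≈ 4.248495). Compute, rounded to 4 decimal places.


ln(70) ≈ 4.248495.
2*ln(n) ≈ 8.49699.
sqrt(2*ln(n)) ≈ sqrt(8.49699) ≈ 2.91496.
threshold ≈ 2.55*2.91496 = 7.433148 ≈ 7.4331.

7.4331


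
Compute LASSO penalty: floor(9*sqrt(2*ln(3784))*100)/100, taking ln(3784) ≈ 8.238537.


ln(3784) ≈ 8.238537.
2*ln(n) ≈ 16.477074.
sqrt(2*ln(n)) ≈ sqrt(16.477074) ≈ 4.059196.
lambda ≈ 9*4.059196 = 36.532764.
floor(lambda*100)/100 = 36.53.

36.53


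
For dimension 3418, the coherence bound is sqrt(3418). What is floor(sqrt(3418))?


58^2 = 3364 <= 3418 < 3481 = 59^2, so 58 <= sqrt(3418) < 59.
floor(sqrt(3418)) = 58.

58


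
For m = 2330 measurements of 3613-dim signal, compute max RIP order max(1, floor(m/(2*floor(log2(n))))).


floor(log2(3613)) = 11.
2*11 = 22.
m/(2*floor(log2(n))) = 2330/22 ≈ 105.9091.
floor = 105.
k = max(1, 105) = 105.

105


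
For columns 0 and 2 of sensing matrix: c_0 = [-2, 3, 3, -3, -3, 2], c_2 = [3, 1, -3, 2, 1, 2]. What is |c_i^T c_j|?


Inner product: -2*3 + 3*1 + 3*-3 + -3*2 + -3*1 + 2*2
Products: [-6, 3, -9, -6, -3, 4]
Sum = -17.
|dot| = 17.

17


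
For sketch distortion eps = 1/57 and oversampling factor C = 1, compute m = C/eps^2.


1/eps = 57.
(1/eps)^2 = 3249.
m = 1*3249 = 3249.

3249


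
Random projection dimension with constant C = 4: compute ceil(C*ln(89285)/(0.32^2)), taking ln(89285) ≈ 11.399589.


ln(89285) ≈ 11.399589.
eps^2 = 0.32^2 = 0.1024.
C*ln(N)/eps^2 ≈ 4*11.399589/0.1024 ≈ 445.2964.
m = ceil(445.2964) = 446.

446


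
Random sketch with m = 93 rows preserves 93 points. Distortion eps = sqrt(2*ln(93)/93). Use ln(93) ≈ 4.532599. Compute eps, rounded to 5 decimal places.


ln(93) ≈ 4.532599.
2*ln(N)/m ≈ 2*4.532599/93 ≈ 0.09747525.
eps = sqrt(0.09747525) ≈ 0.3122103 ≈ 0.31221.

0.31221


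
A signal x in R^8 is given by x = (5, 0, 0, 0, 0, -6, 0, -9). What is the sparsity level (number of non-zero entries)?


Non-zero positions: [0, 5, 7].
Sparsity = 3.

3


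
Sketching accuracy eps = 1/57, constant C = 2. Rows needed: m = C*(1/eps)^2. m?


1/eps = 57.
(1/eps)^2 = 3249.
m = 2*3249 = 6498.

6498


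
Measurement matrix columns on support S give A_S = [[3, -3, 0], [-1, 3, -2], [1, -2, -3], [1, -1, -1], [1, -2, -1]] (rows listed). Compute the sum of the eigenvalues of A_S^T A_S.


Sum of eigenvalues of A_S^T A_S = trace(A_S^T A_S) = sum of squared column norms of A_S.
A_S^T A_S diagonal: [13, 27, 15].
trace = 13 + 27 + 15 = 55.

55


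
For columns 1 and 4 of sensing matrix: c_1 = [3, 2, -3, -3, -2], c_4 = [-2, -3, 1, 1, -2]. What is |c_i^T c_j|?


Inner product: 3*-2 + 2*-3 + -3*1 + -3*1 + -2*-2
Products: [-6, -6, -3, -3, 4]
Sum = -14.
|dot| = 14.

14


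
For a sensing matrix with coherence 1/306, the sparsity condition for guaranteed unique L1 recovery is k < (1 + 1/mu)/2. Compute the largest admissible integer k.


1/mu = 306.
1 + 1/mu = 307.
(1 + 1/mu)/2 = 153.5 is not an integer, so k_max = floor(153.5) = 153.

153


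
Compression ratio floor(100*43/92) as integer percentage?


100*m/n = 100*43/92 ≈ 46.7391.
floor = 46.

46


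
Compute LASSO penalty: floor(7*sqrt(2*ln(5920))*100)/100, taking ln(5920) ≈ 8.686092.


ln(5920) ≈ 8.686092.
2*ln(n) ≈ 17.372184.
sqrt(2*ln(n)) ≈ sqrt(17.372184) ≈ 4.167995.
lambda ≈ 7*4.167995 = 29.175965.
floor(lambda*100)/100 = 29.17.

29.17


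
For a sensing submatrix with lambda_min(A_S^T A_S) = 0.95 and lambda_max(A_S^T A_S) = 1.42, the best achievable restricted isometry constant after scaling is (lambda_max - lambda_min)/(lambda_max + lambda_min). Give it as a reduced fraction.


lambda_max - lambda_min = 1.42 - 0.95 = 0.47.
lambda_max + lambda_min = 1.42 + 0.95 = 2.37.
delta = 0.47/2.37 = 47/237.

47/237


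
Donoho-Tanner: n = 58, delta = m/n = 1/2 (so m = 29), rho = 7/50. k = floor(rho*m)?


m = 1/2*58 = 29.
rho = 7/50.
rho*m = 7/50*29 = 4.06.
k = floor(4.06) = 4.

4


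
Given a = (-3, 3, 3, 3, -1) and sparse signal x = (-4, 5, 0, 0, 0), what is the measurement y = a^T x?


Non-zero terms: ['-3*-4', '3*5']
Products: [12, 15]
y = sum = 27.

27


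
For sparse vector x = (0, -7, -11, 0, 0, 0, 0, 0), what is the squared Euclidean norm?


Non-zero entries: [(1, -7), (2, -11)]
Squares: [49, 121]
||x||_2^2 = sum = 170.

170


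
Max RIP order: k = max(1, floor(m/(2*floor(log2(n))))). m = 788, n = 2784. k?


floor(log2(2784)) = 11.
2*11 = 22.
m/(2*floor(log2(n))) = 788/22 ≈ 35.8182.
floor = 35.
k = max(1, 35) = 35.

35


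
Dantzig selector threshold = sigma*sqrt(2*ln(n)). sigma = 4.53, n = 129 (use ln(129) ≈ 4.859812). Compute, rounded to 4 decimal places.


ln(129) ≈ 4.859812.
2*ln(n) ≈ 9.719624.
sqrt(2*ln(n)) ≈ sqrt(9.719624) ≈ 3.117631.
threshold ≈ 4.53*3.117631 = 14.12286843 ≈ 14.1229.

14.1229


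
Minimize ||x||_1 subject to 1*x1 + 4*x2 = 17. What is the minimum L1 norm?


Axis intercepts:
  x1 = 17, x2 = 0: L1 = 17
  x1 = 0, x2 = 17/4: L1 = 17/4
x* = (0, 17/4)
||x*||_1 = 17/4.

17/4


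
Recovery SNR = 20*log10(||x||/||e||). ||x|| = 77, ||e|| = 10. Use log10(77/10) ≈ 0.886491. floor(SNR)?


||x||/||e|| = 77/10.
log10(77/10) ≈ 0.886491.
20*log10(||x||/||e||) ≈ 20*0.886491 = 17.72982.
floor(17.72982) = 17.

17


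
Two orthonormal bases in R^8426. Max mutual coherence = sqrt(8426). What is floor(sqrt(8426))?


91^2 = 8281 <= 8426 < 8464 = 92^2, so 91 <= sqrt(8426) < 92.
floor(sqrt(8426)) = 91.

91


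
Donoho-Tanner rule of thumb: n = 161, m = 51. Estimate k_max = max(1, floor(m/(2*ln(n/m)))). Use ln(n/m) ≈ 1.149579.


n/m = 161/51.
ln(n/m) ≈ 1.149579.
2*ln(n/m) ≈ 2.299158.
m/(2*ln(n/m)) ≈ 51/2.299158 ≈ 22.182.
floor = 22.
k_max = max(1, 22) = 22.

22


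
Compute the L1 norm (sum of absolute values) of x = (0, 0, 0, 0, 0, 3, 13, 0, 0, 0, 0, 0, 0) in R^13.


Non-zero entries: [(5, 3), (6, 13)]
Absolute values: [3, 13]
||x||_1 = sum = 16.

16


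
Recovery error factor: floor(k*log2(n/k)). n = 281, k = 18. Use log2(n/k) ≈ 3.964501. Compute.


log2(n/k) = log2(281/18) ≈ 3.964501.
k*log2(n/k) ≈ 18*3.964501 = 71.361018.
floor(71.361018) = 71.

71


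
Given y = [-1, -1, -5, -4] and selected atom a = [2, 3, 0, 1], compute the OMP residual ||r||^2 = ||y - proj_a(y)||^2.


a^T a = 14.
a^T y = -9.
coeff = -9/14 = -9/14.
||r||^2 = 521/14.

521/14


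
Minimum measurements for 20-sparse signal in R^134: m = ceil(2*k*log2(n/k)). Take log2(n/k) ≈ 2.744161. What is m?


log2(n/k) = log2(134/20) ≈ 2.744161.
2*k*log2(n/k) ≈ 2*20*2.744161 = 109.76644.
m = ceil(109.76644) = 110.

110


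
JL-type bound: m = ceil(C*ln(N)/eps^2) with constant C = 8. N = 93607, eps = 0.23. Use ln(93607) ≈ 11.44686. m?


ln(93607) ≈ 11.44686.
eps^2 = 0.23^2 = 0.0529.
C*ln(N)/eps^2 ≈ 8*11.44686/0.0529 ≈ 1731.0941.
m = ceil(1731.0941) = 1732.

1732


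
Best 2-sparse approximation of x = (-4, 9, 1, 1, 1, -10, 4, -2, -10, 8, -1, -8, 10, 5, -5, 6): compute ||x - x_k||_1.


Sorted |x_i| descending: [10, 10, 10, 9, 8, 8, 6, 5, 5, 4, 4, 2, 1, 1, 1, 1]
Keep top 2: [10, 10]
Tail entries: [10, 9, 8, 8, 6, 5, 5, 4, 4, 2, 1, 1, 1, 1]
L1 error = sum of tail = 65.

65


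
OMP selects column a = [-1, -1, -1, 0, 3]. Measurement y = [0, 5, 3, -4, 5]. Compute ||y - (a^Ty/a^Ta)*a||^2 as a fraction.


a^T a = 12.
a^T y = 7.
coeff = 7/12 = 7/12.
||r||^2 = 851/12.

851/12


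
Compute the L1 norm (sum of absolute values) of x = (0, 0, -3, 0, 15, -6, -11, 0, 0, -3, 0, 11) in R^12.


Non-zero entries: [(2, -3), (4, 15), (5, -6), (6, -11), (9, -3), (11, 11)]
Absolute values: [3, 15, 6, 11, 3, 11]
||x||_1 = sum = 49.

49


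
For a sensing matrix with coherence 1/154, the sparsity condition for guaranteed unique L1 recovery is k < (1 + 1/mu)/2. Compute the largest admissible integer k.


1/mu = 154.
1 + 1/mu = 155.
(1 + 1/mu)/2 = 77.5 is not an integer, so k_max = floor(77.5) = 77.

77


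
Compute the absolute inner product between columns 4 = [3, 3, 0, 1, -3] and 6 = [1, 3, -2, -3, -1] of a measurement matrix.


Inner product: 3*1 + 3*3 + 0*-2 + 1*-3 + -3*-1
Products: [3, 9, 0, -3, 3]
Sum = 12.
|dot| = 12.

12


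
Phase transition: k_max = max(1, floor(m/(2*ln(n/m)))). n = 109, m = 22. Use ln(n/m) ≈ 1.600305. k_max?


n/m = 109/22.
ln(n/m) ≈ 1.600305.
2*ln(n/m) ≈ 3.20061.
m/(2*ln(n/m)) ≈ 22/3.20061 ≈ 6.8737.
floor = 6.
k_max = max(1, 6) = 6.

6


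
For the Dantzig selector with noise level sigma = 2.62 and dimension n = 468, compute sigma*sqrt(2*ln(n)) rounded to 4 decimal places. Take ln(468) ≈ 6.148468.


ln(468) ≈ 6.148468.
2*ln(n) ≈ 12.296936.
sqrt(2*ln(n)) ≈ sqrt(12.296936) ≈ 3.506699.
threshold ≈ 2.62*3.506699 = 9.18755138 ≈ 9.1876.

9.1876


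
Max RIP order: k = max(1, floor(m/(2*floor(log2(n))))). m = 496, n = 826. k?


floor(log2(826)) = 9.
2*9 = 18.
m/(2*floor(log2(n))) = 496/18 ≈ 27.5556.
floor = 27.
k = max(1, 27) = 27.

27


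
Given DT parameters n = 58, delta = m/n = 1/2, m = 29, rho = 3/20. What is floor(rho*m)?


m = 1/2*58 = 29.
rho = 3/20.
rho*m = 3/20*29 = 4.35.
k = floor(4.35) = 4.

4


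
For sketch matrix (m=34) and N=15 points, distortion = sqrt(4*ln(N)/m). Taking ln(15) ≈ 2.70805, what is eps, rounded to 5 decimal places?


ln(15) ≈ 2.70805.
4*ln(N)/m ≈ 4*2.70805/34 ≈ 0.31859412.
eps = sqrt(0.31859412) ≈ 0.5644414 ≈ 0.56444.

0.56444


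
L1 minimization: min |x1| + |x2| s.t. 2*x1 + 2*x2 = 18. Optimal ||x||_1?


Axis intercepts:
  x1 = 9, x2 = 0: L1 = 9
  x1 = 0, x2 = 9: L1 = 9
x* = (9, 0)
||x*||_1 = 9.

9


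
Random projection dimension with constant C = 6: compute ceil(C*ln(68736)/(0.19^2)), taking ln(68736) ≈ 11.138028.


ln(68736) ≈ 11.138028.
eps^2 = 0.19^2 = 0.0361.
C*ln(N)/eps^2 ≈ 6*11.138028/0.0361 ≈ 1851.1958.
m = ceil(1851.1958) = 1852.

1852


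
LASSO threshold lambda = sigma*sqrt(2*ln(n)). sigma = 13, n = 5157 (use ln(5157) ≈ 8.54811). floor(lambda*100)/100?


ln(5157) ≈ 8.54811.
2*ln(n) ≈ 17.09622.
sqrt(2*ln(n)) ≈ sqrt(17.09622) ≈ 4.134758.
lambda ≈ 13*4.134758 = 53.751854.
floor(lambda*100)/100 = 53.75.

53.75


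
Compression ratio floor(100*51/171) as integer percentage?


100*m/n = 100*51/171 ≈ 29.8246.
floor = 29.

29


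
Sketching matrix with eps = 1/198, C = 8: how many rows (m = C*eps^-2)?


1/eps = 198.
(1/eps)^2 = 39204.
m = 8*39204 = 313632.

313632


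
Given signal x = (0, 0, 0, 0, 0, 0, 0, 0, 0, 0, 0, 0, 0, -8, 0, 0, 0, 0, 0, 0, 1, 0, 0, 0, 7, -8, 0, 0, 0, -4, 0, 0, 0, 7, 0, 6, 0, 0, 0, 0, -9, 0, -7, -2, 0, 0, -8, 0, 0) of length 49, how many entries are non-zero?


Non-zero positions: [13, 20, 24, 25, 29, 33, 35, 40, 42, 43, 46].
Sparsity = 11.

11


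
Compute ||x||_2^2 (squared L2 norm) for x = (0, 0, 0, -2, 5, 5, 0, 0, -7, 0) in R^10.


Non-zero entries: [(3, -2), (4, 5), (5, 5), (8, -7)]
Squares: [4, 25, 25, 49]
||x||_2^2 = sum = 103.

103


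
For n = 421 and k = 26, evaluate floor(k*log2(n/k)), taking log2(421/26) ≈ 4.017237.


log2(n/k) = log2(421/26) ≈ 4.017237.
k*log2(n/k) ≈ 26*4.017237 = 104.448162.
floor(104.448162) = 104.

104


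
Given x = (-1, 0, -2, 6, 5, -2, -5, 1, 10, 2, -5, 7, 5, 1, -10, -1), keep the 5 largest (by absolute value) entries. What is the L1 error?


Sorted |x_i| descending: [10, 10, 7, 6, 5, 5, 5, 5, 2, 2, 2, 1, 1, 1, 1, 0]
Keep top 5: [10, 10, 7, 6, 5]
Tail entries: [5, 5, 5, 2, 2, 2, 1, 1, 1, 1, 0]
L1 error = sum of tail = 25.

25


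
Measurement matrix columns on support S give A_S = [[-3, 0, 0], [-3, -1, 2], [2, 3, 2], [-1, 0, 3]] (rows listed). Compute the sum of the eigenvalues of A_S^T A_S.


Sum of eigenvalues of A_S^T A_S = trace(A_S^T A_S) = sum of squared column norms of A_S.
A_S^T A_S diagonal: [23, 10, 17].
trace = 23 + 10 + 17 = 50.

50


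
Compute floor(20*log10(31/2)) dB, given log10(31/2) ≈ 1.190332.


||x||/||e|| = 31/2.
log10(31/2) ≈ 1.190332.
20*log10(||x||/||e||) ≈ 20*1.190332 = 23.80664.
floor(23.80664) = 23.

23


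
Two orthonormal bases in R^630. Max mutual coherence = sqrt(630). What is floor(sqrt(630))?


25^2 = 625 <= 630 < 676 = 26^2, so 25 <= sqrt(630) < 26.
floor(sqrt(630)) = 25.

25


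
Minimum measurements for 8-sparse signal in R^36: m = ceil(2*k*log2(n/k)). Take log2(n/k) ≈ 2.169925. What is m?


log2(n/k) = log2(36/8) ≈ 2.169925.
2*k*log2(n/k) ≈ 2*8*2.169925 = 34.7188.
m = ceil(34.7188) = 35.

35


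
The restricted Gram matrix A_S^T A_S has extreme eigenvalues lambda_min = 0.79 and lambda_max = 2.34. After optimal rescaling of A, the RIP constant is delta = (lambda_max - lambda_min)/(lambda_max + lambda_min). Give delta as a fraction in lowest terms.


lambda_max - lambda_min = 2.34 - 0.79 = 1.55.
lambda_max + lambda_min = 2.34 + 0.79 = 3.13.
delta = 1.55/3.13 = 155/313.

155/313


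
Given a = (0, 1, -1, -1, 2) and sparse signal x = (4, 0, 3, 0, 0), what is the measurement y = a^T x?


Non-zero terms: ['0*4', '-1*3']
Products: [0, -3]
y = sum = -3.

-3


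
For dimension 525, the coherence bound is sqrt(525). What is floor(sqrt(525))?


22^2 = 484 <= 525 < 529 = 23^2, so 22 <= sqrt(525) < 23.
floor(sqrt(525)) = 22.

22


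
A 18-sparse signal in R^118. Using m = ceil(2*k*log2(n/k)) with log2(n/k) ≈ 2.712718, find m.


log2(n/k) = log2(118/18) ≈ 2.712718.
2*k*log2(n/k) ≈ 2*18*2.712718 = 97.657848.
m = ceil(97.657848) = 98.

98


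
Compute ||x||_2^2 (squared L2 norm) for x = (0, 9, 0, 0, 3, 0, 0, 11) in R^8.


Non-zero entries: [(1, 9), (4, 3), (7, 11)]
Squares: [81, 9, 121]
||x||_2^2 = sum = 211.

211


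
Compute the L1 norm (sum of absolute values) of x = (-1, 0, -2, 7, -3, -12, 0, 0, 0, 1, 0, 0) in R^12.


Non-zero entries: [(0, -1), (2, -2), (3, 7), (4, -3), (5, -12), (9, 1)]
Absolute values: [1, 2, 7, 3, 12, 1]
||x||_1 = sum = 26.

26


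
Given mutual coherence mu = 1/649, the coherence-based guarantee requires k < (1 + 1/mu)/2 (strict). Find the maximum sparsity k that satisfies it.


1/mu = 649.
1 + 1/mu = 650.
(1 + 1/mu)/2 = 325 is an integer and the inequality is strict, so k_max = 325 - 1 = 324.

324


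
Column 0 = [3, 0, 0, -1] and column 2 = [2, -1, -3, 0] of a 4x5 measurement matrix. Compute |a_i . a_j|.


Inner product: 3*2 + 0*-1 + 0*-3 + -1*0
Products: [6, 0, 0, 0]
Sum = 6.
|dot| = 6.

6


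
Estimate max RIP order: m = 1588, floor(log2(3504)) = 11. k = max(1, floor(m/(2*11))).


floor(log2(3504)) = 11.
2*11 = 22.
m/(2*floor(log2(n))) = 1588/22 ≈ 72.1818.
floor = 72.
k = max(1, 72) = 72.

72


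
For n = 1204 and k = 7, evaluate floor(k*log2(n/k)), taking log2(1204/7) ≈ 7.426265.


log2(n/k) = log2(1204/7) ≈ 7.426265.
k*log2(n/k) ≈ 7*7.426265 = 51.983855.
floor(51.983855) = 51.

51


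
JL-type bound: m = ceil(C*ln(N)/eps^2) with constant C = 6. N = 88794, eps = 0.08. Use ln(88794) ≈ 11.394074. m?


ln(88794) ≈ 11.394074.
eps^2 = 0.08^2 = 0.0064.
C*ln(N)/eps^2 ≈ 6*11.394074/0.0064 ≈ 10681.9444.
m = ceil(10681.9444) = 10682.

10682


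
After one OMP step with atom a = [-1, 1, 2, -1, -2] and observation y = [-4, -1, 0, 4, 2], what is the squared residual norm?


a^T a = 11.
a^T y = -5.
coeff = -5/11 = -5/11.
||r||^2 = 382/11.

382/11


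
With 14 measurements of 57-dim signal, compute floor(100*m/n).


100*m/n = 100*14/57 ≈ 24.5614.
floor = 24.

24


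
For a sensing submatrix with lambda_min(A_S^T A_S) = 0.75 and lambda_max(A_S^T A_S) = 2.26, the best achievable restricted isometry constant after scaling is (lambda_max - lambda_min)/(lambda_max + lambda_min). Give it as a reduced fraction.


lambda_max - lambda_min = 2.26 - 0.75 = 1.51.
lambda_max + lambda_min = 2.26 + 0.75 = 3.01.
delta = 1.51/3.01 = 151/301.

151/301


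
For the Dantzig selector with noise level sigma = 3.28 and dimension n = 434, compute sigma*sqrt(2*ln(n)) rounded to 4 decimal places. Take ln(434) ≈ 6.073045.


ln(434) ≈ 6.073045.
2*ln(n) ≈ 12.14609.
sqrt(2*ln(n)) ≈ sqrt(12.14609) ≈ 3.485124.
threshold ≈ 3.28*3.485124 = 11.43120672 ≈ 11.4312.

11.4312


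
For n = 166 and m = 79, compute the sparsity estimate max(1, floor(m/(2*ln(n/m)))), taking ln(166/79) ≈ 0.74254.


n/m = 166/79.
ln(n/m) ≈ 0.74254.
2*ln(n/m) ≈ 1.48508.
m/(2*ln(n/m)) ≈ 79/1.48508 ≈ 53.1958.
floor = 53.
k_max = max(1, 53) = 53.

53


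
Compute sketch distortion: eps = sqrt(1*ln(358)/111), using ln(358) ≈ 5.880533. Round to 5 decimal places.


ln(358) ≈ 5.880533.
1*ln(N)/m ≈ 1*5.880533/111 ≈ 0.05297777.
eps = sqrt(0.05297777) ≈ 0.230169 ≈ 0.23017.

0.23017


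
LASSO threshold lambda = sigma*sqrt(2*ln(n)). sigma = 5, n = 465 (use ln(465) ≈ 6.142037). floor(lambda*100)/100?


ln(465) ≈ 6.142037.
2*ln(n) ≈ 12.284074.
sqrt(2*ln(n)) ≈ sqrt(12.284074) ≈ 3.504864.
lambda ≈ 5*3.504864 = 17.52432.
floor(lambda*100)/100 = 17.52.

17.52


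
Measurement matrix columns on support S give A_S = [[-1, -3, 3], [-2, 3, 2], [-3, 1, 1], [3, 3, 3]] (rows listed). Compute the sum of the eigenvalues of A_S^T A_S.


Sum of eigenvalues of A_S^T A_S = trace(A_S^T A_S) = sum of squared column norms of A_S.
A_S^T A_S diagonal: [23, 28, 23].
trace = 23 + 28 + 23 = 74.

74


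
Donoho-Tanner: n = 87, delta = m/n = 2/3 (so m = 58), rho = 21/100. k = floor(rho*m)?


m = 2/3*87 = 58.
rho = 21/100.
rho*m = 21/100*58 = 12.18.
k = floor(12.18) = 12.

12


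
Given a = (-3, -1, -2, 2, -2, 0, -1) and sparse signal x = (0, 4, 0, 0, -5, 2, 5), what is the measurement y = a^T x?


Non-zero terms: ['-1*4', '-2*-5', '0*2', '-1*5']
Products: [-4, 10, 0, -5]
y = sum = 1.

1


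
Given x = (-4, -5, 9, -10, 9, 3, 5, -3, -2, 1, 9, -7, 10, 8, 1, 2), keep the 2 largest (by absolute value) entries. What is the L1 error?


Sorted |x_i| descending: [10, 10, 9, 9, 9, 8, 7, 5, 5, 4, 3, 3, 2, 2, 1, 1]
Keep top 2: [10, 10]
Tail entries: [9, 9, 9, 8, 7, 5, 5, 4, 3, 3, 2, 2, 1, 1]
L1 error = sum of tail = 68.

68


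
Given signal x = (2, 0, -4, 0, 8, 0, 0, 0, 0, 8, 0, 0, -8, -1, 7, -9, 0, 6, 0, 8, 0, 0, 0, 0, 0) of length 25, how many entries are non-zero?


Non-zero positions: [0, 2, 4, 9, 12, 13, 14, 15, 17, 19].
Sparsity = 10.

10


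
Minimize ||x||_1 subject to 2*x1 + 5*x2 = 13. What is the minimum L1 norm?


Axis intercepts:
  x1 = 13/2, x2 = 0: L1 = 13/2
  x1 = 0, x2 = 13/5: L1 = 13/5
x* = (0, 13/5)
||x*||_1 = 13/5.

13/5


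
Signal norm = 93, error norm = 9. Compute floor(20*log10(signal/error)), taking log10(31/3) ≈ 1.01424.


||x||/||e|| = 93/9 = 31/3.
log10(31/3) ≈ 1.01424.
20*log10(||x||/||e||) ≈ 20*1.01424 = 20.2848.
floor(20.2848) = 20.

20


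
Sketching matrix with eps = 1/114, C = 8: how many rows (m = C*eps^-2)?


1/eps = 114.
(1/eps)^2 = 12996.
m = 8*12996 = 103968.

103968


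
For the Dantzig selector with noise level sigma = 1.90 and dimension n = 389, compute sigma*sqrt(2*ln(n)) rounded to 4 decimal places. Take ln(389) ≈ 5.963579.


ln(389) ≈ 5.963579.
2*ln(n) ≈ 11.927158.
sqrt(2*ln(n)) ≈ sqrt(11.927158) ≈ 3.453572.
threshold ≈ 1.90*3.453572 = 6.5617868 ≈ 6.5618.

6.5618


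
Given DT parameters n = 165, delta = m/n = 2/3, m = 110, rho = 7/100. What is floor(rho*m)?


m = 2/3*165 = 110.
rho = 7/100.
rho*m = 7/100*110 = 7.7.
k = floor(7.7) = 7.

7


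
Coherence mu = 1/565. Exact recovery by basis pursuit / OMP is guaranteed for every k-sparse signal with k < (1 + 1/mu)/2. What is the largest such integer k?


1/mu = 565.
1 + 1/mu = 566.
(1 + 1/mu)/2 = 283 is an integer and the inequality is strict, so k_max = 283 - 1 = 282.

282


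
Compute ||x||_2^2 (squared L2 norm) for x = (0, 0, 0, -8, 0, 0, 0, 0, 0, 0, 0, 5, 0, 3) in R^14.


Non-zero entries: [(3, -8), (11, 5), (13, 3)]
Squares: [64, 25, 9]
||x||_2^2 = sum = 98.

98


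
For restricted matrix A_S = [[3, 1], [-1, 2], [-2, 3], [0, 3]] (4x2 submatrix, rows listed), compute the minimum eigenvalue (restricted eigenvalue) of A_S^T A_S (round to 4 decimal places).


A_S^T A_S = [[14, -5], [-5, 23]].
trace = 37.
det = 297.
disc = trace^2 - 4*det = 1369 - 4*297 = 181.
sqrt(181) ≈ 13.453624.
lam_min = (37 - sqrt(181))/2 ≈ (37 - 13.453624)/2 = 11.773188 ≈ 11.7732.

11.7732


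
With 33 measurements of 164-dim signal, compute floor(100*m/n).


100*m/n = 100*33/164 ≈ 20.122.
floor = 20.

20


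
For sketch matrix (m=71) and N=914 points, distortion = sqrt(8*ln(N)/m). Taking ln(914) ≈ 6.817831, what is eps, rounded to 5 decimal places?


ln(914) ≈ 6.817831.
8*ln(N)/m ≈ 8*6.817831/71 ≈ 0.76820631.
eps = sqrt(0.76820631) ≈ 0.8764738 ≈ 0.87647.

0.87647


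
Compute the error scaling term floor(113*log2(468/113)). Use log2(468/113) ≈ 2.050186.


log2(n/k) = log2(468/113) ≈ 2.050186.
k*log2(n/k) ≈ 113*2.050186 = 231.671018.
floor(231.671018) = 231.

231


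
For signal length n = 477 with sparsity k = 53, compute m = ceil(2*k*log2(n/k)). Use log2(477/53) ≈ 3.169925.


log2(n/k) = log2(477/53) ≈ 3.169925.
2*k*log2(n/k) ≈ 2*53*3.169925 = 336.01205.
m = ceil(336.01205) = 337.

337


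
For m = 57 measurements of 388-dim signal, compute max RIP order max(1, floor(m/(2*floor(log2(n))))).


floor(log2(388)) = 8.
2*8 = 16.
m/(2*floor(log2(n))) = 57/16 ≈ 3.5625.
floor = 3.
k = max(1, 3) = 3.

3


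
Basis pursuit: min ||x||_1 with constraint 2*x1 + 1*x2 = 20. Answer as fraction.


Axis intercepts:
  x1 = 10, x2 = 0: L1 = 10
  x1 = 0, x2 = 20: L1 = 20
x* = (10, 0)
||x*||_1 = 10.

10


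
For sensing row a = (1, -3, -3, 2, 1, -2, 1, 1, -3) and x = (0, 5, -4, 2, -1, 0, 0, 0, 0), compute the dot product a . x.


Non-zero terms: ['-3*5', '-3*-4', '2*2', '1*-1']
Products: [-15, 12, 4, -1]
y = sum = 0.

0


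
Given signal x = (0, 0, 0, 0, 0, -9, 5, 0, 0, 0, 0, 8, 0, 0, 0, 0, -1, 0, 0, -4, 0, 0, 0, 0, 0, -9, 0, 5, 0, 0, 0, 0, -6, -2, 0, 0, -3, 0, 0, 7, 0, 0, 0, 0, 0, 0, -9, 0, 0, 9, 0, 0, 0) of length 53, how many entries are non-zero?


Non-zero positions: [5, 6, 11, 16, 19, 25, 27, 32, 33, 36, 39, 46, 49].
Sparsity = 13.

13


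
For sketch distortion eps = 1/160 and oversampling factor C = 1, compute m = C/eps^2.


1/eps = 160.
(1/eps)^2 = 25600.
m = 1*25600 = 25600.

25600


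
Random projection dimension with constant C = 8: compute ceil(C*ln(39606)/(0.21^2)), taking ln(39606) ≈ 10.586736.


ln(39606) ≈ 10.586736.
eps^2 = 0.21^2 = 0.0441.
C*ln(N)/eps^2 ≈ 8*10.586736/0.0441 ≈ 1920.4963.
m = ceil(1920.4963) = 1921.

1921


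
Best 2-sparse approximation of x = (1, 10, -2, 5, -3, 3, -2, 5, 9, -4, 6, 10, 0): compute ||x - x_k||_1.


Sorted |x_i| descending: [10, 10, 9, 6, 5, 5, 4, 3, 3, 2, 2, 1, 0]
Keep top 2: [10, 10]
Tail entries: [9, 6, 5, 5, 4, 3, 3, 2, 2, 1, 0]
L1 error = sum of tail = 40.

40


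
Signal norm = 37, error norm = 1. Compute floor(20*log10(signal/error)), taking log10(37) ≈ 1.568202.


||x||/||e|| = 37/1 = 37.
log10(37) ≈ 1.568202.
20*log10(||x||/||e||) ≈ 20*1.568202 = 31.36404.
floor(31.36404) = 31.

31


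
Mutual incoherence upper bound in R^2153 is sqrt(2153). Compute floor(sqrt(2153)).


46^2 = 2116 <= 2153 < 2209 = 47^2, so 46 <= sqrt(2153) < 47.
floor(sqrt(2153)) = 46.

46


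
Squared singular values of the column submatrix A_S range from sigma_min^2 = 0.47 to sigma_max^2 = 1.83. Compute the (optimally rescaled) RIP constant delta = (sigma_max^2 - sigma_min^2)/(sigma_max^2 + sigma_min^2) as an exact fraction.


lambda_max - lambda_min = 1.83 - 0.47 = 1.36.
lambda_max + lambda_min = 1.83 + 0.47 = 2.30.
delta = 1.36/2.30 = 136/230 = 68/115.

68/115


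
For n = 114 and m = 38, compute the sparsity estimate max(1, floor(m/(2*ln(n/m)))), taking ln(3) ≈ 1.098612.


n/m = 114/38 = 3.
ln(n/m) ≈ 1.098612.
2*ln(n/m) ≈ 2.197224.
m/(2*ln(n/m)) ≈ 38/2.197224 ≈ 17.2945.
floor = 17.
k_max = max(1, 17) = 17.

17


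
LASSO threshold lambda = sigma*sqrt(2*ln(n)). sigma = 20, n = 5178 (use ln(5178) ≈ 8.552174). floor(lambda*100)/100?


ln(5178) ≈ 8.552174.
2*ln(n) ≈ 17.104348.
sqrt(2*ln(n)) ≈ sqrt(17.104348) ≈ 4.13574.
lambda ≈ 20*4.13574 = 82.7148.
floor(lambda*100)/100 = 82.71.

82.71


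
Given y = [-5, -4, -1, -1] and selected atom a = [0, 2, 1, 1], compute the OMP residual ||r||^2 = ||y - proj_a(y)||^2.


a^T a = 6.
a^T y = -10.
coeff = -10/6 = -5/3.
||r||^2 = 79/3.

79/3


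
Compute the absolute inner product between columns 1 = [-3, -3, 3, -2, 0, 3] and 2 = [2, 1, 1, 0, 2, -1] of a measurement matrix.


Inner product: -3*2 + -3*1 + 3*1 + -2*0 + 0*2 + 3*-1
Products: [-6, -3, 3, 0, 0, -3]
Sum = -9.
|dot| = 9.

9


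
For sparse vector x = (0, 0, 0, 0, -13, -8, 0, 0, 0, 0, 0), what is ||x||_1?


Non-zero entries: [(4, -13), (5, -8)]
Absolute values: [13, 8]
||x||_1 = sum = 21.

21


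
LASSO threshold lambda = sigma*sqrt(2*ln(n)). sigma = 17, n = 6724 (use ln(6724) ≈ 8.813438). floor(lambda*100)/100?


ln(6724) ≈ 8.813438.
2*ln(n) ≈ 17.626876.
sqrt(2*ln(n)) ≈ sqrt(17.626876) ≈ 4.198437.
lambda ≈ 17*4.198437 = 71.373429.
floor(lambda*100)/100 = 71.37.

71.37


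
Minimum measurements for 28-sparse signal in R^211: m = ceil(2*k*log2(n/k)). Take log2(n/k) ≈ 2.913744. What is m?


log2(n/k) = log2(211/28) ≈ 2.913744.
2*k*log2(n/k) ≈ 2*28*2.913744 = 163.169664.
m = ceil(163.169664) = 164.

164


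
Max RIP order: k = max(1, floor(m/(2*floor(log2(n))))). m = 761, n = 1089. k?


floor(log2(1089)) = 10.
2*10 = 20.
m/(2*floor(log2(n))) = 761/20 ≈ 38.05.
floor = 38.
k = max(1, 38) = 38.

38


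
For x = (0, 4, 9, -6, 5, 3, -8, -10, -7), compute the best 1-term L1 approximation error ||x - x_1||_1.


Sorted |x_i| descending: [10, 9, 8, 7, 6, 5, 4, 3, 0]
Keep top 1: [10]
Tail entries: [9, 8, 7, 6, 5, 4, 3, 0]
L1 error = sum of tail = 42.

42


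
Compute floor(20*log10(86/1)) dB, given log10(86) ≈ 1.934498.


||x||/||e|| = 86/1 = 86.
log10(86) ≈ 1.934498.
20*log10(||x||/||e||) ≈ 20*1.934498 = 38.68996.
floor(38.68996) = 38.

38


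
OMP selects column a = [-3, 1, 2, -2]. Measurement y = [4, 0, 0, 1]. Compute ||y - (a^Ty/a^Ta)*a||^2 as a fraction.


a^T a = 18.
a^T y = -14.
coeff = -14/18 = -7/9.
||r||^2 = 55/9.

55/9


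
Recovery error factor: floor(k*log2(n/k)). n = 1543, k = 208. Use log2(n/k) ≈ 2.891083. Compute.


log2(n/k) = log2(1543/208) ≈ 2.891083.
k*log2(n/k) ≈ 208*2.891083 = 601.345264.
floor(601.345264) = 601.

601


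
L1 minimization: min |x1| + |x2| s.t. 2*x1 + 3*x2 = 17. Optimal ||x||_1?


Axis intercepts:
  x1 = 17/2, x2 = 0: L1 = 17/2
  x1 = 0, x2 = 17/3: L1 = 17/3
x* = (0, 17/3)
||x*||_1 = 17/3.

17/3


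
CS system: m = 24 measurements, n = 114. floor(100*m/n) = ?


100*m/n = 100*24/114 ≈ 21.0526.
floor = 21.

21


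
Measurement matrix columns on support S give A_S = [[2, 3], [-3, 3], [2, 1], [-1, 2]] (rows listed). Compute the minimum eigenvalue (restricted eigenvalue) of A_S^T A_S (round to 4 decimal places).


A_S^T A_S = [[18, -3], [-3, 23]].
trace = 41.
det = 405.
disc = trace^2 - 4*det = 1681 - 4*405 = 61.
sqrt(61) ≈ 7.810250.
lam_min = (41 - sqrt(61))/2 ≈ (41 - 7.810250)/2 = 16.594875 ≈ 16.5949.

16.5949


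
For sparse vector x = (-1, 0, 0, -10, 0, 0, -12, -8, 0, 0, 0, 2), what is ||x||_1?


Non-zero entries: [(0, -1), (3, -10), (6, -12), (7, -8), (11, 2)]
Absolute values: [1, 10, 12, 8, 2]
||x||_1 = sum = 33.

33


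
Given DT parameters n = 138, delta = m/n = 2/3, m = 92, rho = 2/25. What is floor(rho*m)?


m = 2/3*138 = 92.
rho = 2/25.
rho*m = 2/25*92 = 7.36.
k = floor(7.36) = 7.

7


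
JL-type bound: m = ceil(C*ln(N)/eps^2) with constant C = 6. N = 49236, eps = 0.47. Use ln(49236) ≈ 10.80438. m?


ln(49236) ≈ 10.80438.
eps^2 = 0.47^2 = 0.2209.
C*ln(N)/eps^2 ≈ 6*10.80438/0.2209 ≈ 293.4644.
m = ceil(293.4644) = 294.

294


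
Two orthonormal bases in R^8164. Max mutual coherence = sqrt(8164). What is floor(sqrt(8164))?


90^2 = 8100 <= 8164 < 8281 = 91^2, so 90 <= sqrt(8164) < 91.
floor(sqrt(8164)) = 90.

90


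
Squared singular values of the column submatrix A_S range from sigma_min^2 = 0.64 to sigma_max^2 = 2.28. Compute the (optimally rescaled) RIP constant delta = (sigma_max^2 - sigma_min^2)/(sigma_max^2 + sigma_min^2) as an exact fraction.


lambda_max - lambda_min = 2.28 - 0.64 = 1.64.
lambda_max + lambda_min = 2.28 + 0.64 = 2.92.
delta = 1.64/2.92 = 164/292 = 41/73.

41/73


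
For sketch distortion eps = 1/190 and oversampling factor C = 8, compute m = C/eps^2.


1/eps = 190.
(1/eps)^2 = 36100.
m = 8*36100 = 288800.

288800


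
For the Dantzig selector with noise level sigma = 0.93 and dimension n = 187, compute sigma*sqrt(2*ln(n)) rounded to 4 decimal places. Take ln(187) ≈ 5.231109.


ln(187) ≈ 5.231109.
2*ln(n) ≈ 10.462218.
sqrt(2*ln(n)) ≈ sqrt(10.462218) ≈ 3.234535.
threshold ≈ 0.93*3.234535 = 3.00811755 ≈ 3.0081.

3.0081


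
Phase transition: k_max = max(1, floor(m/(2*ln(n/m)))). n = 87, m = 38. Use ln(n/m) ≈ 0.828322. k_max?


n/m = 87/38.
ln(n/m) ≈ 0.828322.
2*ln(n/m) ≈ 1.656644.
m/(2*ln(n/m)) ≈ 38/1.656644 ≈ 22.9379.
floor = 22.
k_max = max(1, 22) = 22.

22


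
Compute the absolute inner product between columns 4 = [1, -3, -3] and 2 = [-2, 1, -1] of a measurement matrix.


Inner product: 1*-2 + -3*1 + -3*-1
Products: [-2, -3, 3]
Sum = -2.
|dot| = 2.

2


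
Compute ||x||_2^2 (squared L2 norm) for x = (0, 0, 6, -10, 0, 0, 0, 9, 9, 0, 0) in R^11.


Non-zero entries: [(2, 6), (3, -10), (7, 9), (8, 9)]
Squares: [36, 100, 81, 81]
||x||_2^2 = sum = 298.

298


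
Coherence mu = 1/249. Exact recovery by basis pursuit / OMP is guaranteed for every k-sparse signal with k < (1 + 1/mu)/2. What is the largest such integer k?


1/mu = 249.
1 + 1/mu = 250.
(1 + 1/mu)/2 = 125 is an integer and the inequality is strict, so k_max = 125 - 1 = 124.

124


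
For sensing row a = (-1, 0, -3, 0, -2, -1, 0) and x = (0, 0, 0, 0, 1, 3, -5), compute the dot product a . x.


Non-zero terms: ['-2*1', '-1*3', '0*-5']
Products: [-2, -3, 0]
y = sum = -5.

-5


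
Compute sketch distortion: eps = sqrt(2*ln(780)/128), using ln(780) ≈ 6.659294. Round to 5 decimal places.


ln(780) ≈ 6.659294.
2*ln(N)/m ≈ 2*6.659294/128 ≈ 0.10405147.
eps = sqrt(0.10405147) ≈ 0.3225701 ≈ 0.32257.

0.32257


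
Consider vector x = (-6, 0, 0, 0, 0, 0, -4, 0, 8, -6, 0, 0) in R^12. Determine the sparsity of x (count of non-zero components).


Non-zero positions: [0, 6, 8, 9].
Sparsity = 4.

4


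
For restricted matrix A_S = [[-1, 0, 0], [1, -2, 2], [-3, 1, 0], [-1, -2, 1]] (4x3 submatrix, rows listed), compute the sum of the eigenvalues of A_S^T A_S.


Sum of eigenvalues of A_S^T A_S = trace(A_S^T A_S) = sum of squared column norms of A_S.
A_S^T A_S diagonal: [12, 9, 5].
trace = 12 + 9 + 5 = 26.

26


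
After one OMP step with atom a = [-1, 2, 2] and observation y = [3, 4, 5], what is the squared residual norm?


a^T a = 9.
a^T y = 15.
coeff = 15/9 = 5/3.
||r||^2 = 25.

25


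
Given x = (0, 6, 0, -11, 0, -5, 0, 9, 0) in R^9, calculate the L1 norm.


Non-zero entries: [(1, 6), (3, -11), (5, -5), (7, 9)]
Absolute values: [6, 11, 5, 9]
||x||_1 = sum = 31.

31


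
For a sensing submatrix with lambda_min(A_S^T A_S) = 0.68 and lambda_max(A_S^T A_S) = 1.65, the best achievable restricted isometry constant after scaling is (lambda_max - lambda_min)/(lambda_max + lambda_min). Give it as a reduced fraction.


lambda_max - lambda_min = 1.65 - 0.68 = 0.97.
lambda_max + lambda_min = 1.65 + 0.68 = 2.33.
delta = 0.97/2.33 = 97/233.

97/233


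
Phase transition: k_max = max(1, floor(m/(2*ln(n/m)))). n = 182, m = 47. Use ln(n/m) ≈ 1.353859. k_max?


n/m = 182/47.
ln(n/m) ≈ 1.353859.
2*ln(n/m) ≈ 2.707718.
m/(2*ln(n/m)) ≈ 47/2.707718 ≈ 17.3578.
floor = 17.
k_max = max(1, 17) = 17.

17


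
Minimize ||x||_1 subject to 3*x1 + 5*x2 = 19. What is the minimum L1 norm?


Axis intercepts:
  x1 = 19/3, x2 = 0: L1 = 19/3
  x1 = 0, x2 = 19/5: L1 = 19/5
x* = (0, 19/5)
||x*||_1 = 19/5.

19/5


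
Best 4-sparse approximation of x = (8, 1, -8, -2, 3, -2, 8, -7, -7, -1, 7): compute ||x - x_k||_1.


Sorted |x_i| descending: [8, 8, 8, 7, 7, 7, 3, 2, 2, 1, 1]
Keep top 4: [8, 8, 8, 7]
Tail entries: [7, 7, 3, 2, 2, 1, 1]
L1 error = sum of tail = 23.

23


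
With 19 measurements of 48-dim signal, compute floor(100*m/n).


100*m/n = 100*19/48 ≈ 39.5833.
floor = 39.

39


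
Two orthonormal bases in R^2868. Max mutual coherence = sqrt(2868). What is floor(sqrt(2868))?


53^2 = 2809 <= 2868 < 2916 = 54^2, so 53 <= sqrt(2868) < 54.
floor(sqrt(2868)) = 53.

53


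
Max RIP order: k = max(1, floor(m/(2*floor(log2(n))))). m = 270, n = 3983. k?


floor(log2(3983)) = 11.
2*11 = 22.
m/(2*floor(log2(n))) = 270/22 ≈ 12.2727.
floor = 12.
k = max(1, 12) = 12.

12


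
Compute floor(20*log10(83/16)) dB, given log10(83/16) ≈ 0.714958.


||x||/||e|| = 83/16.
log10(83/16) ≈ 0.714958.
20*log10(||x||/||e||) ≈ 20*0.714958 = 14.29916.
floor(14.29916) = 14.

14


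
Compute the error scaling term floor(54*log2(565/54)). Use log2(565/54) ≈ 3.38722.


log2(n/k) = log2(565/54) ≈ 3.38722.
k*log2(n/k) ≈ 54*3.38722 = 182.90988.
floor(182.90988) = 182.

182


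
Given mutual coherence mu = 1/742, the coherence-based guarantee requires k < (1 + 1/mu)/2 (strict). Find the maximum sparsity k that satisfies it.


1/mu = 742.
1 + 1/mu = 743.
(1 + 1/mu)/2 = 371.5 is not an integer, so k_max = floor(371.5) = 371.

371


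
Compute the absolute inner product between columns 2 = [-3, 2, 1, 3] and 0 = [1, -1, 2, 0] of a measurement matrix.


Inner product: -3*1 + 2*-1 + 1*2 + 3*0
Products: [-3, -2, 2, 0]
Sum = -3.
|dot| = 3.

3


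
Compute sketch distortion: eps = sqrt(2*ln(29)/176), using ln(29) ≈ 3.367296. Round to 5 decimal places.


ln(29) ≈ 3.367296.
2*ln(N)/m ≈ 2*3.367296/176 ≈ 0.03826473.
eps = sqrt(0.03826473) ≈ 0.1956137 ≈ 0.19561.

0.19561


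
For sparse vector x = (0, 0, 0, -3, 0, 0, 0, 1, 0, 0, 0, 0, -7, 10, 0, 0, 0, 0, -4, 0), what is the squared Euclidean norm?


Non-zero entries: [(3, -3), (7, 1), (12, -7), (13, 10), (18, -4)]
Squares: [9, 1, 49, 100, 16]
||x||_2^2 = sum = 175.

175


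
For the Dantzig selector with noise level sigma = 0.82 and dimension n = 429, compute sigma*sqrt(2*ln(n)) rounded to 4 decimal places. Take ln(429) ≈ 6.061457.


ln(429) ≈ 6.061457.
2*ln(n) ≈ 12.122914.
sqrt(2*ln(n)) ≈ sqrt(12.122914) ≈ 3.481798.
threshold ≈ 0.82*3.481798 = 2.85507436 ≈ 2.8551.

2.8551


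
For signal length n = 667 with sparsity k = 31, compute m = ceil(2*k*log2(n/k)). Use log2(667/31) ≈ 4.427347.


log2(n/k) = log2(667/31) ≈ 4.427347.
2*k*log2(n/k) ≈ 2*31*4.427347 = 274.495514.
m = ceil(274.495514) = 275.

275
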